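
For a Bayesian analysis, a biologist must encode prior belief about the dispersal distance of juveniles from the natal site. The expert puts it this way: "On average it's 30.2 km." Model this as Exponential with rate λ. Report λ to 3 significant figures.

λ ≈ 0.0331

Exponential mean = 1/λ, so λ = 1/30.2 = 0.0331.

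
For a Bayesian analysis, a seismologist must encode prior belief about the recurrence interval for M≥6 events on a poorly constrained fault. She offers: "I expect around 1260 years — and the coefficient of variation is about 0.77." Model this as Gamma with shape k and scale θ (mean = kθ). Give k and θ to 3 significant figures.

k ≈ 1.69, θ ≈ 747

For Gamma(k, scale θ): mean = kθ, variance = kθ², so CV = 1/√k.
CV = 0.77, hence k = 1/CV² = 1.69.
Then θ = mean/k = 1260/1.69 = 747.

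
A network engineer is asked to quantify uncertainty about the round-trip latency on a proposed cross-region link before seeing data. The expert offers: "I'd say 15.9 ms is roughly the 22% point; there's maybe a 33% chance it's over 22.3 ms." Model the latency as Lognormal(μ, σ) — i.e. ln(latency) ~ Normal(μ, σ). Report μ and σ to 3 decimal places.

If T ~ Lognormal(μ,σ) then ln T ~ Normal(μ,σ), so the p-quantile of ln T is μ + z_p·σ.
ln(15.9) = 2.766 and ln(22.3) = 3.105; z_{0.22} = -0.7722, z_{0.67} = 0.4399.
σ = (3.105 − 2.766)/(0.4399 − (-0.7722)) = 0.279.
μ = 2.766 − (-0.7722)·0.279 = 2.982.

μ ≈ 2.982, σ ≈ 0.279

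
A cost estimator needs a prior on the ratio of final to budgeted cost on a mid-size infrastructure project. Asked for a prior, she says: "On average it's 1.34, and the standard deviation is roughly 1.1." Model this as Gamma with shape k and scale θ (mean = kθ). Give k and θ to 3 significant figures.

For Gamma(k, scale θ): mean = kθ, variance = kθ², so CV = 1/√k.
CV = SD/mean = 1.1/1.34 = 0.8209, hence k = 1/CV² = 1.48.
Then θ = mean/k = 1.34/1.48 = 0.903.

k ≈ 1.48, θ ≈ 0.903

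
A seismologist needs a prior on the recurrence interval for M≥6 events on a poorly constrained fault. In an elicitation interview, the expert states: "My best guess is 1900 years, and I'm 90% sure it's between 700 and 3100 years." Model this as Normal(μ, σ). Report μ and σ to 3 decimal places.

μ = 1900.000, σ = 729.548

A symmetric 90% interval runs μ ± z·σ with z = 1.645.
Half-width = 1200, so σ = 1200/1.645 = 729.548.
μ is the stated best guess, 1900.000.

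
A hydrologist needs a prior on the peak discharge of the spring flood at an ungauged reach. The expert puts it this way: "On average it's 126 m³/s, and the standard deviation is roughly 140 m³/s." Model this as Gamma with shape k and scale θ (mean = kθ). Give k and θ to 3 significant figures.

For Gamma(k, scale θ): mean = kθ, variance = kθ², so CV = 1/√k.
CV = SD/mean = 140/126 = 1.111, hence k = 1/CV² = 0.81.
Then θ = mean/k = 126/0.81 = 156.

k ≈ 0.81, θ ≈ 156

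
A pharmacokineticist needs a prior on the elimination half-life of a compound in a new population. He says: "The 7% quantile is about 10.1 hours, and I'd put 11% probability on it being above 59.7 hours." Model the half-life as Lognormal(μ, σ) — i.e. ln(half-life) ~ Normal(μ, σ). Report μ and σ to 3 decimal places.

μ ≈ 3.283, σ ≈ 0.658

If T ~ Lognormal(μ,σ) then ln T ~ Normal(μ,σ), so the p-quantile of ln T is μ + z_p·σ.
ln(10.1) = 2.313 and ln(59.7) = 4.089; z_{0.07} = -1.476, z_{0.89} = 1.227.
σ = (4.089 − 2.313)/(1.227 − (-1.476)) = 0.658.
μ = 2.313 − (-1.476)·0.658 = 3.283.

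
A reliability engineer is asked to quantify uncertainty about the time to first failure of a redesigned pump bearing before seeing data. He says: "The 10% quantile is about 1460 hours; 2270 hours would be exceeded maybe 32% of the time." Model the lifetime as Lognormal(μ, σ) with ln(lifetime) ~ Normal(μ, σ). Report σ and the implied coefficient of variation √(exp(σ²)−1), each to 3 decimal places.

If T ~ Lognormal(μ,σ) then ln T ~ Normal(μ,σ), so the p-quantile of ln T is μ + z_p·σ.
ln(1460) = 7.286 and ln(2270) = 7.728; z_{0.1} = -1.282, z_{0.68} = 0.4677.
σ = (7.728 − 7.286)/(0.4677 − (-1.282)) = 0.252.
μ = 7.286 − (-1.282)·0.252 = 7.610.
CV = √(exp(σ²)−1) = √(exp(0.0637)−1) = 0.256.

σ ≈ 0.252, CV ≈ 0.256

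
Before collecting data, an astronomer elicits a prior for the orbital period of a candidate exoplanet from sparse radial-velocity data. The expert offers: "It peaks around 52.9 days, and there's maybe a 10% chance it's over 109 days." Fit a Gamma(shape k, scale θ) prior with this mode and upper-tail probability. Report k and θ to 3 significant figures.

Gamma(k,θ) with k>1 has mode (k−1)θ, so θ = 52.9/(k−1).
Need P(X < 109) = 0.9 with θ tied to k this way. Start at k = 2, θ = 52.9: P(X<109) ≈ 0.610.
Too low — raise k to concentrate. Iterating converges to k ≈ 4.67.
Then θ = 52.9/(4.67−1) ≈ 14.4.

k ≈ 4.67, θ ≈ 14.4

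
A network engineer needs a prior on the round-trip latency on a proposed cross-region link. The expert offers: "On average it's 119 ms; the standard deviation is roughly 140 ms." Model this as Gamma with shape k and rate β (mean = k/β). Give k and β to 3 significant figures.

k ≈ 0.722, β ≈ 0.00607

For Gamma(k, rate β): mean = k/β, variance = k/β², so CV = 1/√k.
CV = SD/mean = 140/119 = 1.176, hence k = 1/CV² = 0.722.
Then β = k/mean = 0.722/119 = 0.00607.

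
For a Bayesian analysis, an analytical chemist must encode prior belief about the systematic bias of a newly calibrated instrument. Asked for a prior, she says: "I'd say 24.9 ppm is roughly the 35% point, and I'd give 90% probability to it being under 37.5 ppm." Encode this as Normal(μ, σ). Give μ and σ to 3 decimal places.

μ = 27.813, σ = 7.559

The p-quantile of Normal(μ,σ) is μ + z_p·σ, with z_{0.35} = -0.3853 and z_{0.9} = 1.282.
Eliminate σ: μ = (z₂·x₁ − z₁·x₂)/(z₂ − z₁) = (1.282·24.9 − (-0.3853)·37.5)/1.667 = 27.813.
Then σ = (x₂ − x₁)/(z₂ − z₁) = (37.5 − 24.9)/1.667 = 7.559.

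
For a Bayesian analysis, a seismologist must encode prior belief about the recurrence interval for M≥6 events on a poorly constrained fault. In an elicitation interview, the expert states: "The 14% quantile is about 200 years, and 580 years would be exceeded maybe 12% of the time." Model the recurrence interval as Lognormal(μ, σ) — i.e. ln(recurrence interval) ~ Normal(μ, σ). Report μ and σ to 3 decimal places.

μ ≈ 5.808, σ ≈ 0.472

If T ~ Lognormal(μ,σ) then ln T ~ Normal(μ,σ), so the p-quantile of ln T is μ + z_p·σ.
ln(200) = 5.298 and ln(580) = 6.363; z_{0.14} = -1.08, z_{0.88} = 1.175.
σ = (6.363 − 5.298)/(1.175 − (-1.08)) = 0.472.
μ = 5.298 − (-1.08)·0.472 = 5.808.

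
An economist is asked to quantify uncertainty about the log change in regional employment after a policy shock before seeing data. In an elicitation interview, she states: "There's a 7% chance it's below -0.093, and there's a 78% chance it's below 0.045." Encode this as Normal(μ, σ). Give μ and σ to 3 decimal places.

The p-quantile of Normal(μ,σ) is μ + z_p·σ, with z_{0.07} = -1.476 and z_{0.78} = 0.7722.
Eliminate σ: μ = (z₂·x₁ − z₁·x₂)/(z₂ − z₁) = (0.7722·-0.093 − (-1.476)·0.045)/2.248 = -0.002.
Then σ = (x₂ − x₁)/(z₂ − z₁) = (0.045 − -0.093)/2.248 = 0.061.

μ = -0.002, σ = 0.061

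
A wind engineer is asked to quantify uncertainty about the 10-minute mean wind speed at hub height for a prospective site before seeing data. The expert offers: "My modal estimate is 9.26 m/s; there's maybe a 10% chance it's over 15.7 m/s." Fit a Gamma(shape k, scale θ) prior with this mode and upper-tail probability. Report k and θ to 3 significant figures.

k ≈ 7.79, θ ≈ 1.36

Gamma(k,θ) with k>1 has mode (k−1)θ, so θ = 9.26/(k−1).
Need P(X < 15.7) = 0.9 with θ tied to k this way. Start at k = 2, θ = 9.26: P(X<15.7) ≈ 0.505.
Too low — raise k to concentrate. Iterating converges to k ≈ 7.79.
Then θ = 9.26/(7.79−1) ≈ 1.36.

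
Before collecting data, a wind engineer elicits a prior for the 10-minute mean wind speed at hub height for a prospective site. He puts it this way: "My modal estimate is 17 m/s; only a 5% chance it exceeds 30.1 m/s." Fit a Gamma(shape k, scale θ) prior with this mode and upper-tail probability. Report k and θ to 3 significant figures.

k ≈ 9.54, θ ≈ 1.99

Gamma(k,θ) with k>1 has mode (k−1)θ, so θ = 17/(k−1).
Need P(X < 30.1) = 0.95 with θ tied to k this way. Start at k = 2, θ = 17: P(X<30.1) ≈ 0.528.
Too low — raise k to concentrate. Iterating converges to k ≈ 9.54.
Then θ = 17/(9.54−1) ≈ 1.99.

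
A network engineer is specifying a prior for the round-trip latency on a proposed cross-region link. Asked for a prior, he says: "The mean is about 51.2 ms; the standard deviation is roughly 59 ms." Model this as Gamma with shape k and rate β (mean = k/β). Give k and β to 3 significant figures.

For Gamma(k, rate β): mean = k/β, variance = k/β², so CV = 1/√k.
CV = SD/mean = 59/51.2 = 1.152, hence k = 1/CV² = 0.753.
Then β = k/mean = 0.753/51.2 = 0.0147.

k ≈ 0.753, β ≈ 0.0147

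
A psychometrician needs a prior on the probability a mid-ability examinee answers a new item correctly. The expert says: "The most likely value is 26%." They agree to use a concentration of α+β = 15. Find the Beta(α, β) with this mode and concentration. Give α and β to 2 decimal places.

α = 4.38, β = 10.62

For α,β > 1 the Beta mode is (α−1)/(α+β−2). With α+β = 15, the mode is (α−1)/13.
Set (α−1)/13 = 0.26 → α = 1 + 0.26·13 = 4.38.
β = 15 − α = 10.62.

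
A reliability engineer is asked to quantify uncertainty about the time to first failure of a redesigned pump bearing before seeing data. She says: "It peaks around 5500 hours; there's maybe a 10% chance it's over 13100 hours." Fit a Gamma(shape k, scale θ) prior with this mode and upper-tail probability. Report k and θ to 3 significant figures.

Gamma(k,θ) with k>1 has mode (k−1)θ, so θ = 5500/(k−1).
Need P(X < 13100) = 0.9 with θ tied to k this way. Start at k = 2, θ = 5500: P(X<13100) ≈ 0.688.
Too low — raise k to concentrate. Iterating converges to k ≈ 3.55.
Then θ = 5500/(3.55−1) ≈ 2150.

k ≈ 3.55, θ ≈ 2150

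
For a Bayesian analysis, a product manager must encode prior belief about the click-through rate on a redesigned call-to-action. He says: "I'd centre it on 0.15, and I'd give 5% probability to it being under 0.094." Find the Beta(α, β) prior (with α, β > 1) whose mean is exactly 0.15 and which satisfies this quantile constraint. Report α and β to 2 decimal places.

With mean 0.15 fixed, write α = 0.15s, β = 0.85s where s = α+β.
Need P(θ < 0.094) = 0.05 under Beta(0.15s, 0.85s). Normal approximation: (q−m)/√(m(1−m)/s) ≈ z_{0.05} = -1.64, so s ≈ 0.15·0.85·(-1.64)²/(0.094−0.15)² = 110.0.
At s = 110.0: P(θ<0.094) ≈ 0.036. Adjusting to match 0.05 gives s ≈ 93.12.
So α = 0.15·93.12 ≈ 13.97, β = 0.85·93.12 ≈ 79.15.

α ≈ 13.97, β ≈ 79.15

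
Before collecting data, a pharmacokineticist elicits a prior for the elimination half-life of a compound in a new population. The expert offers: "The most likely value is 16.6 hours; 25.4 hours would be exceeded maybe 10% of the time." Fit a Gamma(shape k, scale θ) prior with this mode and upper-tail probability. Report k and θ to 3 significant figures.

k ≈ 11.3, θ ≈ 1.61

Gamma(k,θ) with k>1 has mode (k−1)θ, so θ = 16.6/(k−1).
Need P(X < 25.4) = 0.9 with θ tied to k this way. Start at k = 2, θ = 16.6: P(X<25.4) ≈ 0.452.
Too low — raise k to concentrate. Iterating converges to k ≈ 11.3.
Then θ = 16.6/(11.3−1) ≈ 1.61.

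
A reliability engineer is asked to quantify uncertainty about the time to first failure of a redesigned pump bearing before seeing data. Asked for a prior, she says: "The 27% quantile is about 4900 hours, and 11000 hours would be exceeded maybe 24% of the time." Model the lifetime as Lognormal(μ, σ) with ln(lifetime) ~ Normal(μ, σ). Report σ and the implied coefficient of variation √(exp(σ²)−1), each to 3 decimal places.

σ ≈ 0.613, CV ≈ 0.675

If T ~ Lognormal(μ,σ) then ln T ~ Normal(μ,σ), so the p-quantile of ln T is μ + z_p·σ.
ln(4900) = 8.497 and ln(11000) = 9.306; z_{0.27} = -0.6128, z_{0.76} = 0.7063.
σ = (9.306 − 8.497)/(0.7063 − (-0.6128)) = 0.613.
μ = 8.497 − (-0.6128)·0.613 = 8.873.
CV = √(exp(σ²)−1) = √(exp(0.3758)−1) = 0.675.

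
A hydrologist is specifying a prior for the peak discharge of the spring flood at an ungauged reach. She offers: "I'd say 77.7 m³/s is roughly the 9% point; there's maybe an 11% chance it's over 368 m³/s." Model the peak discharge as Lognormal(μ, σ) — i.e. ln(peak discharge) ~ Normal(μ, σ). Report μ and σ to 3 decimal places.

μ ≈ 5.165, σ ≈ 0.606

If T ~ Lognormal(μ,σ) then ln T ~ Normal(μ,σ), so the p-quantile of ln T is μ + z_p·σ.
ln(77.7) = 4.353 and ln(368) = 5.908; z_{0.09} = -1.341, z_{0.89} = 1.227.
σ = (5.908 − 4.353)/(1.227 − (-1.341)) = 0.606.
μ = 4.353 − (-1.341)·0.606 = 5.165.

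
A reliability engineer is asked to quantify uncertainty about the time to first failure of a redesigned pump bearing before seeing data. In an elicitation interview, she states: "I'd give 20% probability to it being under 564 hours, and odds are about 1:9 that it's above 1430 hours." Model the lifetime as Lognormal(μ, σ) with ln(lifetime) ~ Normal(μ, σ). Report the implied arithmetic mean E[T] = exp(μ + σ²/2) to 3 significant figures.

E[T] ≈ 898 hours

If T ~ Lognormal(μ,σ) then ln T ~ Normal(μ,σ), so the p-quantile of ln T is μ + z_p·σ.
ln(564) = 6.335 and ln(1430) = 7.265; z_{0.2} = -0.8416, z_{0.9} = 1.282.
σ = (7.265 − 6.335)/(1.282 − (-0.8416)) = 0.438.
μ = 6.335 − (-0.8416)·0.438 = 6.704.
E[T] = exp(μ + σ²/2) = exp(6.704 + 0.0960) = 898 hours.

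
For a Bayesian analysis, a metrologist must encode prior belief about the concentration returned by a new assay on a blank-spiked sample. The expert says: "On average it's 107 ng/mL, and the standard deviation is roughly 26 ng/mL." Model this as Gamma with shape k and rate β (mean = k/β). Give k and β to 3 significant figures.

For Gamma(k, rate β): mean = k/β, variance = k/β², so CV = 1/√k.
CV = SD/mean = 26/107 = 0.243, hence k = 1/CV² = 16.9.
Then β = k/mean = 16.9/107 = 0.158.

k ≈ 16.9, β ≈ 0.158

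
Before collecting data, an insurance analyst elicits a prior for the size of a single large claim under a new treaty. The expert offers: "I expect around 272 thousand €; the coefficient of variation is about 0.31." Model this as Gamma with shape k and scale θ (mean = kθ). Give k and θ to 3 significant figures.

k ≈ 10.4, θ ≈ 26.1

For Gamma(k, scale θ): mean = kθ, variance = kθ², so CV = 1/√k.
CV = 0.31, hence k = 1/CV² = 10.4.
Then θ = mean/k = 272/10.4 = 26.1.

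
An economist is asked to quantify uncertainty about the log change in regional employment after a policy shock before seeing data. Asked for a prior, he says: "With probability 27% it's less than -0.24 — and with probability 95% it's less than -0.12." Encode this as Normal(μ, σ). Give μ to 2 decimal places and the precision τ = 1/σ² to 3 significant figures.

μ = -0.21, τ = 354

For Normal(μ,σ), the p-quantile is μ + z_p·σ. Here z_{0.27} = -0.6128, z_{0.95} = 1.645.
So -0.24 = μ − 0.6128σ and -0.12 = μ + 1.645σ.
Subtracting: σ = (-0.12 − -0.24)/(1.645 − (-0.6128)) = 0.05.
Then μ = -0.24 − (-0.6128)·0.05 = -0.21.
Precision τ = 1/σ² = 1/0.05315² = 354.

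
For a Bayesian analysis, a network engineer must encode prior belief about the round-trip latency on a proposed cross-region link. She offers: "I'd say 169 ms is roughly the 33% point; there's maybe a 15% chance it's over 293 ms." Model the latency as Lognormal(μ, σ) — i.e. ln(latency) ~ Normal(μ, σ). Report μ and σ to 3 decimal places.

If T ~ Lognormal(μ,σ) then ln T ~ Normal(μ,σ), so the p-quantile of ln T is μ + z_p·σ.
ln(169) = 5.13 and ln(293) = 5.68; z_{0.33} = -0.4399, z_{0.85} = 1.036.
σ = (5.68 − 5.13)/(1.036 − (-0.4399)) = 0.373.
μ = 5.13 − (-0.4399)·0.373 = 5.294.

μ ≈ 5.294, σ ≈ 0.373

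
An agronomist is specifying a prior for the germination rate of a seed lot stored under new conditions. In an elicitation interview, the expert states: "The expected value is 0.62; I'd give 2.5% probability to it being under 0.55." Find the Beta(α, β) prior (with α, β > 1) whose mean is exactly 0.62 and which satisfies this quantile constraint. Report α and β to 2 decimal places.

α ≈ 117.63, β ≈ 72.09

With mean 0.62 fixed, write α = 0.62s, β = 0.38s where s = α+β.
Need P(θ < 0.55) = 0.025 under Beta(0.62s, 0.38s). Normal approximation: (q−m)/√(m(1−m)/s) ≈ z_{0.025} = -1.96, so s ≈ 0.62·0.38·(-1.96)²/(0.55−0.62)² = 184.7.
At s = 184.7: P(θ<0.55) ≈ 0.027. Adjusting to match 0.025 gives s ≈ 189.72.
So α = 0.62·189.72 ≈ 117.63, β = 0.38·189.72 ≈ 72.09.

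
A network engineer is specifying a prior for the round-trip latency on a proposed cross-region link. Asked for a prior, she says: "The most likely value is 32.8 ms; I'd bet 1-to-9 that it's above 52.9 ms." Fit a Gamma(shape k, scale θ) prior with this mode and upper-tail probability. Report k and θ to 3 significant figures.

Gamma(k,θ) with k>1 has mode (k−1)θ, so θ = 32.8/(k−1).
Need P(X < 52.9) = 0.9 with θ tied to k this way. Start at k = 2, θ = 32.8: P(X<52.9) ≈ 0.479.
Too low — raise k to concentrate. Iterating converges to k ≈ 9.23.
Then θ = 32.8/(9.23−1) ≈ 3.98.

k ≈ 9.23, θ ≈ 3.98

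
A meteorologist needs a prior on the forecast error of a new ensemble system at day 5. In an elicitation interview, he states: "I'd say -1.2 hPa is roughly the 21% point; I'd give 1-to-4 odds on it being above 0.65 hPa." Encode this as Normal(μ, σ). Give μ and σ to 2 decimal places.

μ = -0.29, σ = 1.12

The p-quantile of Normal(μ,σ) is μ + z_p·σ, with z_{0.21} = -0.8064 and z_{0.8} = 0.8416.
Eliminate σ: μ = (z₂·x₁ − z₁·x₂)/(z₂ − z₁) = (0.8416·-1.2 − (-0.8064)·0.65)/1.648 = -0.29.
Then σ = (x₂ − x₁)/(z₂ − z₁) = (0.65 − -1.2)/1.648 = 1.12.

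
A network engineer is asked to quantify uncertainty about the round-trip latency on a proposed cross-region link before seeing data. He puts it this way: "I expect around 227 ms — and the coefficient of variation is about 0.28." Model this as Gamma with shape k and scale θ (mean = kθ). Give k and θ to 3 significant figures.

k ≈ 12.8, θ ≈ 17.8

For Gamma(k, scale θ): mean = kθ, variance = kθ², so CV = 1/√k.
CV = 0.28, hence k = 1/CV² = 12.8.
Then θ = mean/k = 227/12.8 = 17.8.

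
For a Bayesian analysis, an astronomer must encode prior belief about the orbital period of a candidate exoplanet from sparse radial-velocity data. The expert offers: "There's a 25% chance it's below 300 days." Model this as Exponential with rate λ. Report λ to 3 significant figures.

λ ≈ 0.000959

P(T < 300.0) = 1 − e^(−λ·300.0) = 0.25, so λ = −ln(1−0.25)/300.0 = −ln(0.75)/300.0 = 0.000959.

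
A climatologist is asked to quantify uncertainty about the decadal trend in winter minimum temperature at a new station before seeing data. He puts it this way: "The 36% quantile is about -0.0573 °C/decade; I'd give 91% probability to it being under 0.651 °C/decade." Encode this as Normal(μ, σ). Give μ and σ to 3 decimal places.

μ = 0.092, σ = 0.417

For Normal(μ,σ), the p-quantile is μ + z_p·σ. Here z_{0.36} = -0.3585, z_{0.91} = 1.341.
So -0.0573 = μ − 0.3585σ and 0.651 = μ + 1.341σ.
Subtracting: σ = (0.651 − -0.0573)/(1.341 − (-0.3585)) = 0.417.
Then μ = -0.0573 − (-0.3585)·0.417 = 0.092.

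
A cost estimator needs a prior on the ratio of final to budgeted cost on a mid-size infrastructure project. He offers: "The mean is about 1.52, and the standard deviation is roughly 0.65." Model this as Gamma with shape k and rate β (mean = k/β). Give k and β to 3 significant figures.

k ≈ 5.47, β ≈ 3.6

For Gamma(k, rate β): mean = k/β, variance = k/β², so CV = 1/√k.
CV = SD/mean = 0.65/1.52 = 0.4276, hence k = 1/CV² = 5.47.
Then β = k/mean = 5.47/1.52 = 3.6.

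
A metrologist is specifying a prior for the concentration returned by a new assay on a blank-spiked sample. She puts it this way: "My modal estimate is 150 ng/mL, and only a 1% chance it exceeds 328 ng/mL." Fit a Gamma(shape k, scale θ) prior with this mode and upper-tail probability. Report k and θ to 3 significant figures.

k ≈ 8.89, θ ≈ 19

Gamma(k,θ) with k>1 has mode (k−1)θ, so θ = 150/(k−1).
Need P(X < 328) = 0.99 with θ tied to k this way. Start at k = 2, θ = 150: P(X<328) ≈ 0.642.
Too low — raise k to concentrate. Iterating converges to k ≈ 8.89.
Then θ = 150/(8.89−1) ≈ 19.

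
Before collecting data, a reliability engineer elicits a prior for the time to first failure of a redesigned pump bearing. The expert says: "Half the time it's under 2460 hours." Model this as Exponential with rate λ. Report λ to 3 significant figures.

λ ≈ 0.000282

Exponential median = ln 2 / λ, so λ = ln 2 / 2460.0 = 0.000282.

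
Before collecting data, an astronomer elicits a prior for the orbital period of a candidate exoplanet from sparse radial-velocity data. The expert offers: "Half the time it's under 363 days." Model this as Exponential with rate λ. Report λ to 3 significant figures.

Exponential median = ln 2 / λ, so λ = ln 2 / 363.0 = 0.00191.

λ ≈ 0.00191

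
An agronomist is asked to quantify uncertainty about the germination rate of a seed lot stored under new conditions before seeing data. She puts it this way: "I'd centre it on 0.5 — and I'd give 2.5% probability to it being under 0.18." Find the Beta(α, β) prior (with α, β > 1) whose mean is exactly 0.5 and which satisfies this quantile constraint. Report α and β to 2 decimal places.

With mean 0.5 fixed, write α = 0.5s, β = 0.5s where s = α+β.
Need P(θ < 0.18) = 0.025 under Beta(0.5s, 0.5s). Normal approximation: (q−m)/√(m(1−m)/s) ≈ z_{0.025} = -1.96, so s ≈ 0.5·0.5·(-1.96)²/(0.18−0.5)² = 9.4.
At s = 9.4: P(θ<0.18) ≈ 0.015. Adjusting to match 0.025 gives s ≈ 7.75.
So α = 0.5·7.75 ≈ 3.88, β = 0.5·7.75 ≈ 3.88.

α ≈ 3.88, β ≈ 3.88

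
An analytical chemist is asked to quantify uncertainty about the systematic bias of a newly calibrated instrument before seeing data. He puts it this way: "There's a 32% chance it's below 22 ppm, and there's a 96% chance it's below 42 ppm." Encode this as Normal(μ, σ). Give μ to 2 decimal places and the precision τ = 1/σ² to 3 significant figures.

For Normal(μ,σ), the p-quantile is μ + z_p·σ. Here z_{0.32} = -0.4677, z_{0.96} = 1.751.
So 22 = μ − 0.4677σ and 42 = μ + 1.751σ.
Subtracting: σ = (42 − 22)/(1.751 − (-0.4677)) = 9.02.
Then μ = 22 − (-0.4677)·9.02 = 26.22.
Precision τ = 1/σ² = 1/9.016² = 0.0123.

μ = 26.22, τ = 0.0123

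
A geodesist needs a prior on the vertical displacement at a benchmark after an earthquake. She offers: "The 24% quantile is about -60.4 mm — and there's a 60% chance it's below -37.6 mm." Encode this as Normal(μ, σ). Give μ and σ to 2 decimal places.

μ = -43.62, σ = 23.76

For Normal(μ,σ), the p-quantile is μ + z_p·σ. Here z_{0.24} = -0.7063, z_{0.6} = 0.2533.
So -60.4 = μ − 0.7063σ and -37.6 = μ + 0.2533σ.
Subtracting: σ = (-37.6 − -60.4)/(0.2533 − (-0.7063)) = 23.76.
Then μ = -60.4 − (-0.7063)·23.76 = -43.62.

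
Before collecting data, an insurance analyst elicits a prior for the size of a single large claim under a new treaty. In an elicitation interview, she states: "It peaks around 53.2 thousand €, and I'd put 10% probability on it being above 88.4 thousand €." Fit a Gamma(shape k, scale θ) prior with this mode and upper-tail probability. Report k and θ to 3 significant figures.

k ≈ 8.32, θ ≈ 7.27

Gamma(k,θ) with k>1 has mode (k−1)θ, so θ = 53.2/(k−1).
Need P(X < 88.4) = 0.9 with θ tied to k this way. Start at k = 2, θ = 53.2: P(X<88.4) ≈ 0.495.
Too low — raise k to concentrate. Iterating converges to k ≈ 8.32.
Then θ = 53.2/(8.32−1) ≈ 7.27.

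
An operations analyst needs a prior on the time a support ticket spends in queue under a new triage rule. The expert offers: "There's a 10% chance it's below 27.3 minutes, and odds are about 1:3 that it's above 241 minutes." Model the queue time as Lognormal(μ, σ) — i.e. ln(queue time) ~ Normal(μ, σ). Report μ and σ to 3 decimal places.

If T ~ Lognormal(μ,σ) then ln T ~ Normal(μ,σ), so the p-quantile of ln T is μ + z_p·σ.
ln(27.3) = 3.307 and ln(241) = 5.485; z_{0.1} = -1.282, z_{0.75} = 0.6745.
σ = (5.485 − 3.307)/(0.6745 − (-1.282)) = 1.113.
μ = 3.307 − (-1.282)·1.113 = 4.734.

μ ≈ 4.734, σ ≈ 1.113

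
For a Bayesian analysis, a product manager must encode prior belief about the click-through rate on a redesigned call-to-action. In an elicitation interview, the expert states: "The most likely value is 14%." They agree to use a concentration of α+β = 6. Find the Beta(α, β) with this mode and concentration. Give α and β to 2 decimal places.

For α,β > 1 the Beta mode is (α−1)/(α+β−2). With α+β = 6, the mode is (α−1)/4.
Set (α−1)/4 = 0.14 → α = 1 + 0.14·4 = 1.56.
β = 6 − α = 4.44.

α = 1.56, β = 4.44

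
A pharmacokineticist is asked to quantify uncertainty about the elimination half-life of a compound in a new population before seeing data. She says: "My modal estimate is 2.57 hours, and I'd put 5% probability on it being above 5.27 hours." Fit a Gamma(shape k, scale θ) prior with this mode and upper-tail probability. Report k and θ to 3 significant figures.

k ≈ 6.36, θ ≈ 0.479

Gamma(k,θ) with k>1 has mode (k−1)θ, so θ = 2.57/(k−1).
Need P(X < 5.27) = 0.95 with θ tied to k this way. Start at k = 2, θ = 2.57: P(X<5.27) ≈ 0.608.
Too low — raise k to concentrate. Iterating converges to k ≈ 6.36.
Then θ = 2.57/(6.36−1) ≈ 0.479.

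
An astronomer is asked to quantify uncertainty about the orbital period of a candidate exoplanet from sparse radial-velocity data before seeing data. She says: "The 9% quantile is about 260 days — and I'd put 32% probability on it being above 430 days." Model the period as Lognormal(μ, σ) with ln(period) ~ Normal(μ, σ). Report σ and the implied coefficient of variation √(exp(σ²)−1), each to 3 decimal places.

If T ~ Lognormal(μ,σ) then ln T ~ Normal(μ,σ), so the p-quantile of ln T is μ + z_p·σ.
ln(260) = 5.561 and ln(430) = 6.064; z_{0.09} = -1.341, z_{0.68} = 0.4677.
σ = (6.064 − 5.561)/(0.4677 − (-1.341)) = 0.278.
μ = 5.561 − (-1.341)·0.278 = 5.934.
CV = √(exp(σ²)−1) = √(exp(0.0774)−1) = 0.284.

σ ≈ 0.278, CV ≈ 0.284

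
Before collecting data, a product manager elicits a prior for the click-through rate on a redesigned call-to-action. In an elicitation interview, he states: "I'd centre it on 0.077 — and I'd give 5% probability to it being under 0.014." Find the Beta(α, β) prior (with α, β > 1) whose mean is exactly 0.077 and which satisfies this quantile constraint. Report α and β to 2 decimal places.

With mean 0.077 fixed, write α = 0.077s, β = 0.923s where s = α+β.
Need P(θ < 0.014) = 0.05 under Beta(0.077s, 0.923s). Normal approximation: (q−m)/√(m(1−m)/s) ≈ z_{0.05} = -1.64, so s ≈ 0.077·0.923·(-1.64)²/(0.014−0.077)² = 48.4.
At s = 48.4: P(θ<0.014) ≈ 0.007. Adjusting to match 0.05 gives s ≈ 25.37.
So α = 0.077·25.37 ≈ 1.95, β = 0.923·25.37 ≈ 23.41.

α ≈ 1.95, β ≈ 23.41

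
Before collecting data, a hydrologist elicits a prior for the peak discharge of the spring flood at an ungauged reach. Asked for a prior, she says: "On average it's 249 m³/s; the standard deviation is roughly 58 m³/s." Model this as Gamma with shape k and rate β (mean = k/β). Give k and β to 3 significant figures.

For Gamma(k, rate β): mean = k/β, variance = k/β², so CV = 1/√k.
CV = SD/mean = 58/249 = 0.2329, hence k = 1/CV² = 18.4.
Then β = k/mean = 18.4/249 = 0.074.

k ≈ 18.4, β ≈ 0.074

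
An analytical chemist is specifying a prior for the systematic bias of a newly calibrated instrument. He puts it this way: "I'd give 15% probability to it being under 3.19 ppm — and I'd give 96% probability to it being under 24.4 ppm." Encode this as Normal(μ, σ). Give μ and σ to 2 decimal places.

For Normal(μ,σ), the p-quantile is μ + z_p·σ. Here z_{0.15} = -1.036, z_{0.96} = 1.751.
So 3.19 = μ − 1.036σ and 24.4 = μ + 1.751σ.
Subtracting: σ = (24.4 − 3.19)/(1.751 − (-1.036)) = 7.61.
Then μ = 3.19 − (-1.036)·7.61 = 11.08.

μ = 11.08, σ = 7.61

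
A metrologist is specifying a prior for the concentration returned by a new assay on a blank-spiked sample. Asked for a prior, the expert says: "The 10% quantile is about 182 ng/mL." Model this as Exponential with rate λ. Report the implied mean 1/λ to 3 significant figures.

P(T < 182.0) = 1 − e^(−λ·182.0) = 0.1, so λ = −ln(1−0.1)/182.0 = −ln(0.9)/182.0 = 0.000579.
Mean = 1/λ = 1730 ng/mL.

mean ≈ 1730 ng/mL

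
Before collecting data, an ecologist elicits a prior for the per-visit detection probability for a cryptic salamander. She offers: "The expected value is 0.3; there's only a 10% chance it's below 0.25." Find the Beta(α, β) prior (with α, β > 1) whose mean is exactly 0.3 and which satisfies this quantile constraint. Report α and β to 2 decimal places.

α ≈ 40.17, β ≈ 93.74

With mean 0.3 fixed, write α = 0.3s, β = 0.7s where s = α+β.
Need P(θ < 0.25) = 0.1 under Beta(0.3s, 0.7s). Normal approximation: (q−m)/√(m(1−m)/s) ≈ z_{0.1} = -1.28, so s ≈ 0.3·0.7·(-1.28)²/(0.25−0.3)² = 138.0.
At s = 138.0: P(θ<0.25) ≈ 0.097. Adjusting to match 0.1 gives s ≈ 133.91.
So α = 0.3·133.91 ≈ 40.17, β = 0.7·133.91 ≈ 93.74.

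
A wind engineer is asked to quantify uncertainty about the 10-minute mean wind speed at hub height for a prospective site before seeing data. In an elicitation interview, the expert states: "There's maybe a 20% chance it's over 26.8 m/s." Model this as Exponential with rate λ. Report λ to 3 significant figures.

λ ≈ 0.0601

P(T > 26.8) = e^(−λ·26.8) = 0.2, so λ = −ln(0.2)/26.8 = 0.0601.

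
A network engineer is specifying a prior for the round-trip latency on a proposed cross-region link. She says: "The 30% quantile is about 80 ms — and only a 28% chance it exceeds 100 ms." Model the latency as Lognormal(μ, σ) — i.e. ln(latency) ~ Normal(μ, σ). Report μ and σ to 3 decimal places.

μ ≈ 4.488, σ ≈ 0.202

If T ~ Lognormal(μ,σ) then ln T ~ Normal(μ,σ), so the p-quantile of ln T is μ + z_p·σ.
ln(80) = 4.382 and ln(100) = 4.605; z_{0.3} = -0.5244, z_{0.72} = 0.5828.
σ = (4.605 − 4.382)/(0.5828 − (-0.5244)) = 0.202.
μ = 4.382 − (-0.5244)·0.202 = 4.488.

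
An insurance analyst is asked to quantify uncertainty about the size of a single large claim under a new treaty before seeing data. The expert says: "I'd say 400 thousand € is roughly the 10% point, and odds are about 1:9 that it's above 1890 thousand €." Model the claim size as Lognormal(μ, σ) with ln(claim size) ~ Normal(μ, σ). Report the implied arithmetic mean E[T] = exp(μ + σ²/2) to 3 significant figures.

If T ~ Lognormal(μ,σ) then ln T ~ Normal(μ,σ), so the p-quantile of ln T is μ + z_p·σ.
ln(400) = 5.991 and ln(1890) = 7.544; z_{0.1} = -1.282, z_{0.9} = 1.282.
σ = (7.544 − 5.991)/(1.282 − (-1.282)) = 0.606.
μ = 5.991 − (-1.282)·0.606 = 6.768.
E[T] = exp(μ + σ²/2) = exp(6.768 + 0.1835) = 1040 thousand €.

E[T] ≈ 1040 thousand €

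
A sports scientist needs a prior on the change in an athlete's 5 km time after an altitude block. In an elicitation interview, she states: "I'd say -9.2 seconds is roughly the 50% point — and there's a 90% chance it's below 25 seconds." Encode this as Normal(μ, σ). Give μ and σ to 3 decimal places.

μ = -9.200, σ = 26.686

The p-quantile of Normal(μ,σ) is μ + z_p·σ, with z_{0.5} = 0 and z_{0.9} = 1.282.
Eliminate σ: μ = (z₂·x₁ − z₁·x₂)/(z₂ − z₁) = (1.282·-9.2 − (0)·25)/1.282 = -9.200.
Then σ = (x₂ − x₁)/(z₂ − z₁) = (25 − -9.2)/1.282 = 26.686.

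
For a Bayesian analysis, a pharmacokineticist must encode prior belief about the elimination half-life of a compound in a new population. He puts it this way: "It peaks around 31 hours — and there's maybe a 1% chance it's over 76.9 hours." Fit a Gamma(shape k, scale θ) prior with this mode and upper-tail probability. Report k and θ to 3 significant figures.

k ≈ 6.7, θ ≈ 5.44

Gamma(k,θ) with k>1 has mode (k−1)θ, so θ = 31/(k−1).
Need P(X < 76.9) = 0.99 with θ tied to k this way. Start at k = 2, θ = 31: P(X<76.9) ≈ 0.709.
Too low — raise k to concentrate. Iterating converges to k ≈ 6.7.
Then θ = 31/(6.7−1) ≈ 5.44.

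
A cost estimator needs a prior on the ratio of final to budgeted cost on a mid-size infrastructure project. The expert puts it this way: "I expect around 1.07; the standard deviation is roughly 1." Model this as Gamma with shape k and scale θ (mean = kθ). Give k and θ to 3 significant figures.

For Gamma(k, scale θ): mean = kθ, variance = kθ², so CV = 1/√k.
CV = SD/mean = 1/1.07 = 0.9346, hence k = 1/CV² = 1.14.
Then θ = mean/k = 1.07/1.14 = 0.935.

k ≈ 1.14, θ ≈ 0.935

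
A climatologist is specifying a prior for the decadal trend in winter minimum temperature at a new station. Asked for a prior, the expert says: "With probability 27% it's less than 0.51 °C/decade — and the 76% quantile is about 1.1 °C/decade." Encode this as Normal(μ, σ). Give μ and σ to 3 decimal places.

μ = 0.784, σ = 0.447

The p-quantile of Normal(μ,σ) is μ + z_p·σ, with z_{0.27} = -0.6128 and z_{0.76} = 0.7063.
Eliminate σ: μ = (z₂·x₁ − z₁·x₂)/(z₂ − z₁) = (0.7063·0.51 − (-0.6128)·1.1)/1.319 = 0.784.
Then σ = (x₂ − x₁)/(z₂ − z₁) = (1.1 − 0.51)/1.319 = 0.447.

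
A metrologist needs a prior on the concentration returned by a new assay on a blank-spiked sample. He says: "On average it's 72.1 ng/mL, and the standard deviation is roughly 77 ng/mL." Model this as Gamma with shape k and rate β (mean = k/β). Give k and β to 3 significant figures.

k ≈ 0.877, β ≈ 0.0122

For Gamma(k, rate β): mean = k/β, variance = k/β², so CV = 1/√k.
CV = SD/mean = 77/72.1 = 1.068, hence k = 1/CV² = 0.877.
Then β = k/mean = 0.877/72.1 = 0.0122.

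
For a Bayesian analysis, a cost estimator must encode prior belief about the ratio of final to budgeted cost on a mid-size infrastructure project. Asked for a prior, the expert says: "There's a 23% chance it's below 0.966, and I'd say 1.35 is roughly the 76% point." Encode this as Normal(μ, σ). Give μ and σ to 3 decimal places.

The p-quantile of Normal(μ,σ) is μ + z_p·σ, with z_{0.23} = -0.7388 and z_{0.76} = 0.7063.
Eliminate σ: μ = (z₂·x₁ − z₁·x₂)/(z₂ − z₁) = (0.7063·0.966 − (-0.7388)·1.35)/1.445 = 1.162.
Then σ = (x₂ − x₁)/(z₂ − z₁) = (1.35 − 0.966)/1.445 = 0.266.

μ = 1.162, σ = 0.266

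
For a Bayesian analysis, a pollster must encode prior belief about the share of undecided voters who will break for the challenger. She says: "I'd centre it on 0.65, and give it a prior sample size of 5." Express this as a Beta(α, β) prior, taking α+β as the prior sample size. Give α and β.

α = 3.25, β = 1.75

Under the effective-sample-size interpretation, Beta(α, β) has prior mean α/(α+β) and prior sample size α+β.
So α+β = 5 and α/(α+β) = 0.65, giving α = 0.65·5 = 3.25 and β = 5 − 3.25 = 1.75.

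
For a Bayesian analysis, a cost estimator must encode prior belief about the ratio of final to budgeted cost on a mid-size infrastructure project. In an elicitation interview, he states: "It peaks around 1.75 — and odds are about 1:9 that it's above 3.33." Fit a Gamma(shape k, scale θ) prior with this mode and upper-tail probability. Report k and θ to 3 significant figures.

Gamma(k,θ) with k>1 has mode (k−1)θ, so θ = 1.75/(k−1).
Need P(X < 3.33) = 0.9 with θ tied to k this way. Start at k = 2, θ = 1.75: P(X<3.33) ≈ 0.567.
Too low — raise k to concentrate. Iterating converges to k ≈ 5.62.
Then θ = 1.75/(5.62−1) ≈ 0.379.

k ≈ 5.62, θ ≈ 0.379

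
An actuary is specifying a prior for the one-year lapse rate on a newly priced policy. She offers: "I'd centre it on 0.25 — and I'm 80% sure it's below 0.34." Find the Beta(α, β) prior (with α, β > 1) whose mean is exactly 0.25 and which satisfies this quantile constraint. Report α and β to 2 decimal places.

With mean 0.25 fixed, write α = 0.25s, β = 0.75s where s = α+β.
Need P(θ < 0.34) = 0.8 under Beta(0.25s, 0.75s). Normal approximation: (q−m)/√(m(1−m)/s) ≈ z_{0.8} = 0.842, so s ≈ 0.25·0.75·(0.842)²/(0.34−0.25)² = 16.4.
At s = 16.4: P(θ<0.34) ≈ 0.808. Adjusting to match 0.8 gives s ≈ 15.02.
So α = 0.25·15.02 ≈ 3.76, β = 0.75·15.02 ≈ 11.27.

α ≈ 3.76, β ≈ 11.27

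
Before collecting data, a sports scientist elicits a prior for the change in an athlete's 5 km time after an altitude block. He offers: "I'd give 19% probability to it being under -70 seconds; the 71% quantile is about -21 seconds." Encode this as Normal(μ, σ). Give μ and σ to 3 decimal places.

μ = -39.945, σ = 34.235

For Normal(μ,σ), the p-quantile is μ + z_p·σ. Here z_{0.19} = -0.8779, z_{0.71} = 0.5534.
So -70 = μ − 0.8779σ and -21 = μ + 0.5534σ.
Subtracting: σ = (-21 − -70)/(0.5534 − (-0.8779)) = 34.235.
Then μ = -70 − (-0.8779)·34.235 = -39.945.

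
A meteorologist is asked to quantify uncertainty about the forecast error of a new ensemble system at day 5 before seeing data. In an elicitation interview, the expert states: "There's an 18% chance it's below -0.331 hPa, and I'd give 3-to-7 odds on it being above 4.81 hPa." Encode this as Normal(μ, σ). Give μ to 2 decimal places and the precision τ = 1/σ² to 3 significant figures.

For Normal(μ,σ), the p-quantile is μ + z_p·σ. Here z_{0.18} = -0.9154, z_{0.7} = 0.5244.
So -0.331 = μ − 0.9154σ and 4.81 = μ + 0.5244σ.
Subtracting: σ = (4.81 − -0.331)/(0.5244 − (-0.9154)) = 3.57.
Then μ = -0.331 − (-0.9154)·3.57 = 2.94.
Precision τ = 1/σ² = 1/3.571² = 0.0784.

μ = 2.94, τ = 0.0784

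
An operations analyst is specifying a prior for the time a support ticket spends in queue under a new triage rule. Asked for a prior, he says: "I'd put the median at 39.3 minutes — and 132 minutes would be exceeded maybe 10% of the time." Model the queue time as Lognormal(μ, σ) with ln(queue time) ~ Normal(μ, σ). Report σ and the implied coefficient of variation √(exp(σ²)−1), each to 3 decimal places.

σ ≈ 0.945, CV ≈ 1.202

If T ~ Lognormal(μ,σ) then ln T ~ Normal(μ,σ), so the p-quantile of ln T is μ + z_p·σ.
ln(39.3) = 3.671 and ln(132) = 4.883; z_{0.5} = 0, z_{0.9} = 1.282.
σ = (4.883 − 3.671)/(1.282 − (0)) = 0.945.
μ = 3.671 − (0)·0.945 = 3.671.
CV = √(exp(σ²)−1) = √(exp(0.8938)−1) = 1.202.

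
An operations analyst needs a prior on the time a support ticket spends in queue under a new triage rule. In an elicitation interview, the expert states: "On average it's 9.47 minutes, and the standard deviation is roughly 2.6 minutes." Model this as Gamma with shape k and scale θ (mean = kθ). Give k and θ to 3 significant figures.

For Gamma(k, scale θ): mean = kθ, variance = kθ², so CV = 1/√k.
CV = SD/mean = 2.6/9.47 = 0.2746, hence k = 1/CV² = 13.3.
Then θ = mean/k = 9.47/13.3 = 0.714.

k ≈ 13.3, θ ≈ 0.714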